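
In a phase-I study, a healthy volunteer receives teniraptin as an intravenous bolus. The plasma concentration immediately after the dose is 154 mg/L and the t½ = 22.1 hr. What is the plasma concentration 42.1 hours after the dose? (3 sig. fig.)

k = ln 2 / 22.1 = 0.03136 hr⁻¹
42.1 hr is 1.905 half-lives, so C = 154 × (1/2)^1.905 = 154 × 0.2670 ≈ 41.1 mg/L

41.1 mg/L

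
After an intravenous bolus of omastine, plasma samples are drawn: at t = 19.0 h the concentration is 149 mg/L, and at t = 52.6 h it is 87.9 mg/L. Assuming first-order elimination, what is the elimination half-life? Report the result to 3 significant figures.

k = ln(C₁/C₂) / (t₂ − t₁) = ln(149/87.9) / (52.6 − 19.0)
  = 0.5277 / 33.60 = 0.01571 h⁻¹
t½ = ln 2 / k = ln 2 / 0.01571 ≈ 44.1 hours

44.1 hours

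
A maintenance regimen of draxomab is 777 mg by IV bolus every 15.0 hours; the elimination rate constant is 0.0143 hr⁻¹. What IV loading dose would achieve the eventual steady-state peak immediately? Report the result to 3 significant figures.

Accumulation ratio R = 1 / (1 − e^(−kτ)) = 1 / (1 − e^(−0.01430×15.0)) = 1 / (1 − 0.8069) = 5.180
Loading dose = maintenance dose × R = 777 × 5.180 ≈ 4020 mg

4020 mg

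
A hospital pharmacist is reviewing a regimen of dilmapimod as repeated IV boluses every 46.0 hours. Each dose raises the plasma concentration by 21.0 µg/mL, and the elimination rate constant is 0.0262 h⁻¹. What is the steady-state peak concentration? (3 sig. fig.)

30.0 µg/mL

Fraction remaining after one interval: e^(−kτ) = e^(−0.02620 × 46.0) = 0.2996
R = 1 / (1 − 0.2996) = 1.428
Css,max = 21.0 × 1.428 ≈ 30.0 µg/mL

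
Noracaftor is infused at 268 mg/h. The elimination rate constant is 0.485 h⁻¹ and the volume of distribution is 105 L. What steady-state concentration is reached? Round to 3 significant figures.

5.26 µg/mL

CL = k · V = 0.485 × 105 = 50.92 L/h
Css = rate / CL = 268 / 50.92 ≈ 5.26 µg/mL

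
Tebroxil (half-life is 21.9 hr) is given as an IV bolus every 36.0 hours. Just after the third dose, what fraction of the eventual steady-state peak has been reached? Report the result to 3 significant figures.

0.967

k = ln 2 / 21.9 = 0.03165 hr⁻¹
f_n = 1 − e^(−nkτ) = 1 − e^(−3 × 0.03165 × 36.0) = 1 − e^(−3.418) = 1 − 0.03277 ≈ 0.967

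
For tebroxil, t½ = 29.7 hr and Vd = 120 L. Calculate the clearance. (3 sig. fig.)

k = ln 2 / t½ = ln 2 / 29.7 = 0.02334 hr⁻¹
CL = k · V = 0.02334 × 120 ≈ 2.80 L/hr

2.80 L/hr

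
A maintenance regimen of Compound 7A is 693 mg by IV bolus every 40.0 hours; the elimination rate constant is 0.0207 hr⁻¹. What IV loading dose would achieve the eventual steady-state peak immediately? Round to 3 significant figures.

Accumulation ratio R = 1 / (1 − e^(−kτ)) = 1 / (1 − e^(−0.02070×40.0)) = 1 / (1 − 0.4369) = 1.776
Loading dose = maintenance dose × R = 693 × 1.776 ≈ 1230 mg

1230 mg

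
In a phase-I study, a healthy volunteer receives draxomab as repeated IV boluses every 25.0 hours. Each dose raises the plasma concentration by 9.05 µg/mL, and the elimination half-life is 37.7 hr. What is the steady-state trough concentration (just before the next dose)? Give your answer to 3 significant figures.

k = ln 2 / 37.7 = 0.01839 hr⁻¹
Fraction remaining after one interval: e^(−kτ) = e^(−0.01839 × 25.0) = 0.6315
R = 1 / (1 − 0.6315) = 2.714
Css,max = 9.05 × 2.714 = 24.56 µg/mL
Css,min = Css,max × e^(−kτ) = 24.56 × 0.6315 ≈ 15.5 µg/mL

15.5 µg/mL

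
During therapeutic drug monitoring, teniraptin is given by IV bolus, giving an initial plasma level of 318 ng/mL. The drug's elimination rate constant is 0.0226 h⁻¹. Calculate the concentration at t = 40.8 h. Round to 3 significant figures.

126 ng/mL

C(t) = C₀ e^(−kt) = 318 × e^(−0.02260 × 40.8) = 318 × e^(−0.9221) = 318 × 0.3977 ≈ 126 ng/mL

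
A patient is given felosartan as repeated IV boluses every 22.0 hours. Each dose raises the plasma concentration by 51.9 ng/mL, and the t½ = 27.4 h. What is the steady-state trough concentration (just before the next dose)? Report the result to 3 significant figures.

k = ln 2 / 27.4 = 0.02530 h⁻¹
Fraction remaining after one interval: e^(−kτ) = e^(−0.02530 × 22.0) = 0.5732
R = 1 / (1 − 0.5732) = 2.343
Css,max = 51.9 × 2.343 = 121.6 ng/mL
Css,min = Css,max × e^(−kτ) = 121.6 × 0.5732 ≈ 69.7 ng/mL

69.7 ng/mL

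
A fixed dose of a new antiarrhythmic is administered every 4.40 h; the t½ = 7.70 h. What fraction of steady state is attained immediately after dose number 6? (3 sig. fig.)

k = ln 2 / 7.70 = 0.09002 h⁻¹
f_n = 1 − e^(−nkτ) = 1 − e^(−6 × 0.09002 × 4.40) = 1 − e^(−2.377) = 1 − 0.09287 ≈ 0.907

0.907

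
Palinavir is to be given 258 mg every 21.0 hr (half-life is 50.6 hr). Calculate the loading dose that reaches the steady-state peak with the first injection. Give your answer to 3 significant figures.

1030 mg

k = ln 2 / 50.6 = 0.01370 hr⁻¹
Accumulation ratio R = 1 / (1 − e^(−kτ)) = 1 / (1 − e^(−0.01370×21.0)) = 1 / (1 − 0.7500) = 4.000
Loading dose = maintenance dose × R = 258 × 4.000 ≈ 1030 mg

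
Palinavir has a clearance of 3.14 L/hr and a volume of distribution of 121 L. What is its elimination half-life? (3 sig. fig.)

k = CL / V = 3.14 / 121 = 0.02595 hr⁻¹
t½ = ln 2 / k = ln 2 / 0.02595 ≈ 26.7 hours

26.7 hours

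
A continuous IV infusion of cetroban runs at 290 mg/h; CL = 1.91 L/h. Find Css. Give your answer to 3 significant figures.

Css = infusion rate / CL = 290 / 1.91 ≈ 152 mg/L

152 mg/L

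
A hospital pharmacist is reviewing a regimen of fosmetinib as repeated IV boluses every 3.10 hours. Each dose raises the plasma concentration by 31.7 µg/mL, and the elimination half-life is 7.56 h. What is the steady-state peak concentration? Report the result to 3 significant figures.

k = ln 2 / 7.56 = 0.09169 h⁻¹
Fraction remaining after one interval: e^(−kτ) = e^(−0.09169 × 3.10) = 0.7526
R = 1 / (1 − 0.7526) = 4.042
Css,max = 31.7 × 4.042 ≈ 128 µg/mL

128 µg/mL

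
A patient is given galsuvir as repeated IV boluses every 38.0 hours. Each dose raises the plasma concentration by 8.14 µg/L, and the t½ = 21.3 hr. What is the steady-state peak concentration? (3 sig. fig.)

k = ln 2 / 21.3 = 0.03254 hr⁻¹
Fraction remaining after one interval: e^(−kτ) = e^(−0.03254 × 38.0) = 0.2904
R = 1 / (1 − 0.2904) = 1.409
Css,max = 8.14 × 1.409 ≈ 11.5 µg/L

11.5 µg/L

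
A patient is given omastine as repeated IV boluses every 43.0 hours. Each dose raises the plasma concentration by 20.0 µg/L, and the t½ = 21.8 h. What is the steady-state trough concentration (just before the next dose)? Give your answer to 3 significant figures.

6.84 µg/L

k = ln 2 / 21.8 = 0.03180 h⁻¹
Fraction remaining after one interval: e^(−kτ) = e^(−0.03180 × 43.0) = 0.2548
R = 1 / (1 − 0.2548) = 1.342
Css,max = 20.0 × 1.342 = 26.84 µg/L
Css,min = Css,max × e^(−kτ) = 26.84 × 0.2548 ≈ 6.84 µg/L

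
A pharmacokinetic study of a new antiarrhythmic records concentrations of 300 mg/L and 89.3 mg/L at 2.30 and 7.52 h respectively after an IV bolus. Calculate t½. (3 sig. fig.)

2.99 hours

k = ln(C₁/C₂) / (t₂ − t₁) = ln(300/89.3) / (7.52 − 2.30)
  = 1.212 / 5.220 = 0.2321 h⁻¹
t½ = ln 2 / k = ln 2 / 0.2321 ≈ 2.99 hours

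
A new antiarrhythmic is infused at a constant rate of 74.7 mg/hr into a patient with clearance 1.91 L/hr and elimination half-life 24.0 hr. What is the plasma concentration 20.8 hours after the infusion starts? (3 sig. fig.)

Css = rate / CL = 74.7 / 1.91 = 39.11 µg/mL
k = ln 2 / 24.0 = 0.02888 hr⁻¹
C(t) = Css (1 − e^(−kt)) = 39.11 × (1 − e^(−0.6007)) = 39.11 × 0.4516 ≈ 17.7 µg/mL

17.7 µg/mL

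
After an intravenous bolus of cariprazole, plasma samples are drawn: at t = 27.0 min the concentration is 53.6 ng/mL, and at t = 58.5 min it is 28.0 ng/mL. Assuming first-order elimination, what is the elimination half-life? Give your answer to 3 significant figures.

k = ln(C₁/C₂) / (t₂ − t₁) = ln(53.6/28.0) / (58.5 − 27.0)
  = 0.6493 / 31.50 = 0.02061 min⁻¹
t½ = ln 2 / k = ln 2 / 0.02061 ≈ 33.6 minutes

33.6 minutes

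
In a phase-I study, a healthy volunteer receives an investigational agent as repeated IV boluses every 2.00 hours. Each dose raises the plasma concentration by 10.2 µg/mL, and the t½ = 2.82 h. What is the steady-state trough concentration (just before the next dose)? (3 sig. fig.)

16.1 µg/mL

k = ln 2 / 2.82 = 0.2458 h⁻¹
Fraction remaining after one interval: e^(−kτ) = e^(−0.2458 × 2.00) = 0.6117
R = 1 / (1 − 0.6117) = 2.575
Css,max = 10.2 × 2.575 = 26.27 µg/mL
Css,min = Css,max × e^(−kτ) = 26.27 × 0.6117 ≈ 16.1 µg/mL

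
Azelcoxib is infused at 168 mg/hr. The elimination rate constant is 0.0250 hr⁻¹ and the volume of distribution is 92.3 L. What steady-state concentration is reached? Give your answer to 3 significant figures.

CL = k · V = 0.0250 × 92.3 = 2.308 L/hr
Css = rate / CL = 168 / 2.308 ≈ 72.8 mg/L

72.8 mg/L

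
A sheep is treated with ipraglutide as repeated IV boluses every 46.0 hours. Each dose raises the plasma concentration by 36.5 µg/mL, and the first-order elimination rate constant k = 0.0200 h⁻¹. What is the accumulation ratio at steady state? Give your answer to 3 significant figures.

Fraction remaining after one interval: e^(−kτ) = e^(−0.02000 × 46.0) = 0.3985
R = 1 / (1 − 0.3985) = 1 / 0.6015 ≈ 1.66

1.66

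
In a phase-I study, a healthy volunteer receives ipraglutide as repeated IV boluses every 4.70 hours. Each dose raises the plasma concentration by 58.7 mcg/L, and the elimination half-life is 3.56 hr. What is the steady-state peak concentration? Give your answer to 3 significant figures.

k = ln 2 / 3.56 = 0.1947 hr⁻¹
Fraction remaining after one interval: e^(−kτ) = e^(−0.1947 × 4.70) = 0.4005
R = 1 / (1 − 0.4005) = 1.668
Css,max = 58.7 × 1.668 ≈ 97.9 mcg/L

97.9 mcg/L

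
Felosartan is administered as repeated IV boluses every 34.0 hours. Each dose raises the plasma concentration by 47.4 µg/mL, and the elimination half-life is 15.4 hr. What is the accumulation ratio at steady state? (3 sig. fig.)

k = ln 2 / 15.4 = 0.04501 hr⁻¹
Fraction remaining after one interval: e^(−kτ) = e^(−0.04501 × 34.0) = 0.2165
R = 1 / (1 − 0.2165) = 1 / 0.7835 ≈ 1.28

1.28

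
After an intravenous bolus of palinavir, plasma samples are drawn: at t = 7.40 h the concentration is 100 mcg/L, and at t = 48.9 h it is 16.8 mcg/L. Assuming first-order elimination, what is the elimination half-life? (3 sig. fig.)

16.1 hours

k = ln(C₁/C₂) / (t₂ − t₁) = ln(100/16.8) / (48.9 − 7.40)
  = 1.784 / 41.50 = 0.04298 h⁻¹
t½ = ln 2 / k = ln 2 / 0.04298 ≈ 16.1 hours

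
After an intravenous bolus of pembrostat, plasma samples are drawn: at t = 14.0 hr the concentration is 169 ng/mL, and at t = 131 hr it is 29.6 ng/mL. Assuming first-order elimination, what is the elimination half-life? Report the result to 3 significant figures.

k = ln(C₁/C₂) / (t₂ − t₁) = ln(169/29.6) / (131 − 14.0)
  = 1.742 / 117.0 = 0.01489 hr⁻¹
t½ = ln 2 / k = ln 2 / 0.01489 ≈ 46.6 hours

46.6 hours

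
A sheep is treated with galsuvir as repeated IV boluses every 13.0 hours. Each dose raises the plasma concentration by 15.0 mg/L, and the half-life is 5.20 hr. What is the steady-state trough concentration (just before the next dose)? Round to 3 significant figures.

k = ln 2 / 5.20 = 0.1333 hr⁻¹
Fraction remaining after one interval: e^(−kτ) = e^(−0.1333 × 13.0) = 0.1768
R = 1 / (1 − 0.1768) = 1.215
Css,max = 15.0 × 1.215 = 18.22 mg/L
Css,min = Css,max × e^(−kτ) = 18.22 × 0.1768 ≈ 3.22 mg/L

3.22 mg/L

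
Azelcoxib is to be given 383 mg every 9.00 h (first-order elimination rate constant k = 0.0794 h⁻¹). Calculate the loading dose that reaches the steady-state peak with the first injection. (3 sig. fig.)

Accumulation ratio R = 1 / (1 − e^(−kτ)) = 1 / (1 − e^(−0.07940×9.00)) = 1 / (1 − 0.4894) = 1.958
Loading dose = maintenance dose × R = 383 × 1.958 ≈ 750 mg

750 mg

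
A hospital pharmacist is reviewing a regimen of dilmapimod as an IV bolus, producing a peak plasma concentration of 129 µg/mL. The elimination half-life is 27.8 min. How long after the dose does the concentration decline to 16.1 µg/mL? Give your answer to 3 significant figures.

k = ln 2 / 27.8 = 0.02493 min⁻¹
C(t) = C₀ e^(−kt)  ⇒  t = ln(C₀/C) / k
t = ln(129/16.1) / 0.02493 = 2.081 / 0.02493 ≈ 83.5 minutes

83.5 minutes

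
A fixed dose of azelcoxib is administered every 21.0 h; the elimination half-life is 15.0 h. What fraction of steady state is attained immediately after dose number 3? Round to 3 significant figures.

0.946

k = ln 2 / 15.0 = 0.04621 h⁻¹
f_n = 1 − e^(−nkτ) = 1 − e^(−3 × 0.04621 × 21.0) = 1 − e^(−2.911) = 1 − 0.05441 ≈ 0.946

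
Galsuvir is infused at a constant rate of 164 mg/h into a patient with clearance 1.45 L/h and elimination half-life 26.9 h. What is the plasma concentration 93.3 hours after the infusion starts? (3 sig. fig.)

103 mg/L

Css = rate / CL = 164 / 1.45 = 113.1 mg/L
k = ln 2 / 26.9 = 0.02577 h⁻¹
C(t) = Css (1 − e^(−kt)) = 113.1 × (1 − e^(−2.404)) = 113.1 × 0.9097 ≈ 103 mg/L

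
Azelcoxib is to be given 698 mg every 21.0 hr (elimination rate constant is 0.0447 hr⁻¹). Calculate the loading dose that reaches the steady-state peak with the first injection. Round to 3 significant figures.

Accumulation ratio R = 1 / (1 − e^(−kτ)) = 1 / (1 − e^(−0.04470×21.0)) = 1 / (1 − 0.3911) = 1.642
Loading dose = maintenance dose × R = 698 × 1.642 ≈ 1150 mg

1150 mg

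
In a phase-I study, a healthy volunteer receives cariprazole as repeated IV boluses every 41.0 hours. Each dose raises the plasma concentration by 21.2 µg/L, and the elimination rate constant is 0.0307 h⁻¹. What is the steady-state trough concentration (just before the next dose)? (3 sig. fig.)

Fraction remaining after one interval: e^(−kτ) = e^(−0.03070 × 41.0) = 0.2840
R = 1 / (1 − 0.2840) = 1.397
Css,max = 21.2 × 1.397 = 29.61 µg/L
Css,min = Css,max × e^(−kτ) = 29.61 × 0.2840 ≈ 8.41 µg/L

8.41 µg/L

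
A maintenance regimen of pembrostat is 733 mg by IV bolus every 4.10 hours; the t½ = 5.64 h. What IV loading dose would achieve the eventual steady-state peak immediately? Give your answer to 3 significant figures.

1850 mg

k = ln 2 / 5.64 = 0.1229 h⁻¹
Accumulation ratio R = 1 / (1 − e^(−kτ)) = 1 / (1 − e^(−0.1229×4.10)) = 1 / (1 − 0.6042) = 2.526
Loading dose = maintenance dose × R = 733 × 2.526 ≈ 1850 mg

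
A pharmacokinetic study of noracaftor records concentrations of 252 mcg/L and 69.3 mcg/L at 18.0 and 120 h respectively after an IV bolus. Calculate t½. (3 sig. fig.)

54.8 hours

k = ln(C₁/C₂) / (t₂ − t₁) = ln(252/69.3) / (120 − 18.0)
  = 1.291 / 102.0 = 0.01266 h⁻¹
t½ = ln 2 / k = ln 2 / 0.01266 ≈ 54.8 hours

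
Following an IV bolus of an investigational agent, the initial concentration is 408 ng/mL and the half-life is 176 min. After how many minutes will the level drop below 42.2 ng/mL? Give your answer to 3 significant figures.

k = ln 2 / 176 = 0.003938 min⁻¹
C(t) = C₀ e^(−kt)  ⇒  t = ln(C₀/C) / k
t = ln(408/42.2) / 0.003938 = 2.269 / 0.003938 ≈ 576 minutes

576 minutes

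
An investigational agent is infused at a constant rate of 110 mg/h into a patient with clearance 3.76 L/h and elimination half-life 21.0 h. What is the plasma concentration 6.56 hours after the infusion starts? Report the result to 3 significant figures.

5.70 µg/mL

Css = rate / CL = 110 / 3.76 = 29.26 µg/mL
k = ln 2 / 21.0 = 0.03301 h⁻¹
C(t) = Css (1 − e^(−kt)) = 29.26 × (1 − e^(−0.2165)) = 29.26 × 0.1947 ≈ 5.70 µg/mL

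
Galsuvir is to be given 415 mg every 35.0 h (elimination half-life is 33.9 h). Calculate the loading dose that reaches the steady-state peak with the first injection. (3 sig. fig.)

k = ln 2 / 33.9 = 0.02045 h⁻¹
Accumulation ratio R = 1 / (1 − e^(−kτ)) = 1 / (1 − e^(−0.02045×35.0)) = 1 / (1 − 0.4889) = 1.956
Loading dose = maintenance dose × R = 415 × 1.956 ≈ 812 mg

812 mg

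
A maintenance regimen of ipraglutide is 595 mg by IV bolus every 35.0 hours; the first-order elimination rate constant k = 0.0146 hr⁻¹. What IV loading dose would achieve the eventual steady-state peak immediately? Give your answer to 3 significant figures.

Accumulation ratio R = 1 / (1 − e^(−kτ)) = 1 / (1 − e^(−0.01460×35.0)) = 1 / (1 − 0.5999) = 2.499
Loading dose = maintenance dose × R = 595 × 2.499 ≈ 1490 mg

1490 mg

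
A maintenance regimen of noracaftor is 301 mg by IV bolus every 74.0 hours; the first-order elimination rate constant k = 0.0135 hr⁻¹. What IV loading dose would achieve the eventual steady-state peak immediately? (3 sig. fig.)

476 mg

Accumulation ratio R = 1 / (1 − e^(−kτ)) = 1 / (1 − e^(−0.01350×74.0)) = 1 / (1 − 0.3682) = 1.583
Loading dose = maintenance dose × R = 301 × 1.583 ≈ 476 mg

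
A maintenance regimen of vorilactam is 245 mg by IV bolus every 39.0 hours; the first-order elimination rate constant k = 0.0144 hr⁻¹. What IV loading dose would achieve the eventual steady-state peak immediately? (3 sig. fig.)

570 mg

Accumulation ratio R = 1 / (1 − e^(−kτ)) = 1 / (1 − e^(−0.01440×39.0)) = 1 / (1 − 0.5703) = 2.327
Loading dose = maintenance dose × R = 245 × 2.327 ≈ 570 mg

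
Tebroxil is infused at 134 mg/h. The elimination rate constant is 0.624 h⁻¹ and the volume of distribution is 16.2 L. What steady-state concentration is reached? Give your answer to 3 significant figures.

CL = k · V = 0.624 × 16.2 = 10.11 L/h
Css = rate / CL = 134 / 10.11 ≈ 13.3 µg/mL

13.3 µg/mL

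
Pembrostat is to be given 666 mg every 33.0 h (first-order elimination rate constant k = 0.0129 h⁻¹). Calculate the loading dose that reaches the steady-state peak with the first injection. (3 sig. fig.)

1920 mg

Accumulation ratio R = 1 / (1 − e^(−kτ)) = 1 / (1 − e^(−0.01290×33.0)) = 1 / (1 − 0.6533) = 2.884
Loading dose = maintenance dose × R = 666 × 2.884 ≈ 1920 mg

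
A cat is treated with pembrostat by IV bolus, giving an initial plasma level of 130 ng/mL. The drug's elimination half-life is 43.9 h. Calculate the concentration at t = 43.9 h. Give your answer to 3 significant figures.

k = ln 2 / 43.9 = 0.01579 h⁻¹
C(t) = C₀ e^(−kt) = 130 × e^(−0.01579 × 43.9) = 130 × e^(−0.6931) = 130 × 0.5000 ≈ 65.0 ng/mL

65.0 ng/mL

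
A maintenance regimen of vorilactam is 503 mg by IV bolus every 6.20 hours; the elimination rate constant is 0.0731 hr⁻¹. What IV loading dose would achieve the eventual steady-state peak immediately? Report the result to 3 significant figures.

Accumulation ratio R = 1 / (1 − e^(−kτ)) = 1 / (1 − e^(−0.07310×6.20)) = 1 / (1 − 0.6356) = 2.744
Loading dose = maintenance dose × R = 503 × 2.744 ≈ 1380 mg

1380 mg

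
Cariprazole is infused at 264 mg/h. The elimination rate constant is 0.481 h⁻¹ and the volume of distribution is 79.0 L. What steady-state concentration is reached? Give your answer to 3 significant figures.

CL = k · V = 0.481 × 79.0 = 38.00 L/h
Css = rate / CL = 264 / 38.00 ≈ 6.95 mg/L

6.95 mg/L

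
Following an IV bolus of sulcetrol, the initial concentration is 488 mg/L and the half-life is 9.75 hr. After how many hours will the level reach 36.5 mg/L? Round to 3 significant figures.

36.5 hours

k = ln 2 / 9.75 = 0.07109 hr⁻¹
C(t) = C₀ e^(−kt)  ⇒  t = ln(C₀/C) / k
t = ln(488/36.5) / 0.07109 = 2.593 / 0.07109 ≈ 36.5 hours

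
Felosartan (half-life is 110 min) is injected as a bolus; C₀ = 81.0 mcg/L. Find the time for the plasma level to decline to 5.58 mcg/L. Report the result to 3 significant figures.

k = ln 2 / 110 = 0.006301 min⁻¹
C(t) = C₀ e^(−kt)  ⇒  t = ln(C₀/C) / k
t = ln(81.0/5.58) / 0.006301 = 2.675 / 0.006301 ≈ 425 minutes

425 minutes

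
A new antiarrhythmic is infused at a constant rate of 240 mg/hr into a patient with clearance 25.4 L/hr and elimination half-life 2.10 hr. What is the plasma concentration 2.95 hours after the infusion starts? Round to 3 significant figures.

5.88 µg/mL

Css = rate / CL = 240 / 25.4 = 9.449 µg/mL
k = ln 2 / 2.10 = 0.3301 hr⁻¹
C(t) = Css (1 − e^(−kt)) = 9.449 × (1 − e^(−0.9737)) = 9.449 × 0.6223 ≈ 5.88 µg/mL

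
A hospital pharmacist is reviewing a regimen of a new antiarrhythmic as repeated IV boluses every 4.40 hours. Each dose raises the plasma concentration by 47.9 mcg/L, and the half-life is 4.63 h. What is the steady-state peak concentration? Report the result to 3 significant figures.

99.3 mcg/L

k = ln 2 / 4.63 = 0.1497 h⁻¹
Fraction remaining after one interval: e^(−kτ) = e^(−0.1497 × 4.40) = 0.5175
R = 1 / (1 − 0.5175) = 2.073
Css,max = 47.9 × 2.073 ≈ 99.3 mcg/L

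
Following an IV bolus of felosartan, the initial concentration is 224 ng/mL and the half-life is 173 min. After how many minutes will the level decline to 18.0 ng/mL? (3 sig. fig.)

629 minutes

k = ln 2 / 173 = 0.004007 min⁻¹
C(t) = C₀ e^(−kt)  ⇒  t = ln(C₀/C) / k
t = ln(224/18.0) / 0.004007 = 2.521 / 0.004007 ≈ 629 minutes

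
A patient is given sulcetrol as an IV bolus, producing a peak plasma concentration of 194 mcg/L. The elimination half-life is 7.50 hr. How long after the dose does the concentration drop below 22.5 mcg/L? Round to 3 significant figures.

23.3 hours

k = ln 2 / 7.50 = 0.09242 hr⁻¹
C(t) = C₀ e^(−kt)  ⇒  t = ln(C₀/C) / k
t = ln(194/22.5) / 0.09242 = 2.154 / 0.09242 ≈ 23.3 hours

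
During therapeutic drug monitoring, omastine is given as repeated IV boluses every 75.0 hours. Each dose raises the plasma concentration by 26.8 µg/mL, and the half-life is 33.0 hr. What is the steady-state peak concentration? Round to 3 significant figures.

33.8 µg/mL

k = ln 2 / 33.0 = 0.02100 hr⁻¹
Fraction remaining after one interval: e^(−kτ) = e^(−0.02100 × 75.0) = 0.2069
R = 1 / (1 − 0.2069) = 1.261
Css,max = 26.8 × 1.261 ≈ 33.8 µg/mL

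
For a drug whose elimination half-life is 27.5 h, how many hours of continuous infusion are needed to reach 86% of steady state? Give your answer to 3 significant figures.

k = ln 2 / 27.5 = 0.02521 h⁻¹
f = 1 − e^(−kt)  ⇒  t = −ln(1 − f) / k
t = −ln(1 − 0.86) / 0.02521 = 1.966 / 0.02521 ≈ 78.0 hours

78.0 hours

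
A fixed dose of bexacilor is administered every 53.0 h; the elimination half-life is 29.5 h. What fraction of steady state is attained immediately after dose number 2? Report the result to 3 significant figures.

0.917

k = ln 2 / 29.5 = 0.02350 h⁻¹
f_n = 1 − e^(−nkτ) = 1 − e^(−2 × 0.02350 × 53.0) = 1 − e^(−2.491) = 1 − 0.08286 ≈ 0.917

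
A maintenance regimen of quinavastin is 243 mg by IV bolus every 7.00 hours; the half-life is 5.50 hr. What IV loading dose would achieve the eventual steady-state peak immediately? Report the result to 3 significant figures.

k = ln 2 / 5.50 = 0.1260 hr⁻¹
Accumulation ratio R = 1 / (1 − e^(−kτ)) = 1 / (1 − e^(−0.1260×7.00)) = 1 / (1 − 0.4139) = 1.706
Loading dose = maintenance dose × R = 243 × 1.706 ≈ 415 mg

415 mg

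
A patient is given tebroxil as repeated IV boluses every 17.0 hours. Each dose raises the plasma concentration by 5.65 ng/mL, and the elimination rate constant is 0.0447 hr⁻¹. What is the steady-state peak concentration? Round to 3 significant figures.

Fraction remaining after one interval: e^(−kτ) = e^(−0.04470 × 17.0) = 0.4677
R = 1 / (1 − 0.4677) = 1.879
Css,max = 5.65 × 1.879 ≈ 10.6 ng/mL

10.6 ng/mL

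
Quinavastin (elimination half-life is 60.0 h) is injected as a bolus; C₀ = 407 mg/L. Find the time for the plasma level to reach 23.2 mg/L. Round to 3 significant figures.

k = ln 2 / 60.0 = 0.01155 h⁻¹
C(t) = C₀ e^(−kt)  ⇒  t = ln(C₀/C) / k
t = ln(407/23.2) / 0.01155 = 2.865 / 0.01155 ≈ 248 hours

248 hours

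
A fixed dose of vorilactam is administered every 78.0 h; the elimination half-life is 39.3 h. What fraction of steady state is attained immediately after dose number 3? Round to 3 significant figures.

k = ln 2 / 39.3 = 0.01764 h⁻¹
f_n = 1 − e^(−nkτ) = 1 − e^(−3 × 0.01764 × 78.0) = 1 − e^(−4.127) = 1 − 0.01613 ≈ 0.984

0.984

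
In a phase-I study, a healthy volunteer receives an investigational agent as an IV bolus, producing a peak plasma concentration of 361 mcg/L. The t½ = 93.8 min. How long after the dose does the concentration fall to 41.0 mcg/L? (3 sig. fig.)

294 minutes

k = ln 2 / 93.8 = 0.007390 min⁻¹
C(t) = C₀ e^(−kt)  ⇒  t = ln(C₀/C) / k
t = ln(361/41.0) / 0.007390 = 2.175 / 0.007390 ≈ 294 minutes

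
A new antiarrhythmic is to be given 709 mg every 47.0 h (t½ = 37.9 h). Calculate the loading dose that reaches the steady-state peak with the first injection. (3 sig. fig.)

k = ln 2 / 37.9 = 0.01829 h⁻¹
Accumulation ratio R = 1 / (1 − e^(−kτ)) = 1 / (1 − e^(−0.01829×47.0)) = 1 / (1 − 0.4233) = 1.734
Loading dose = maintenance dose × R = 709 × 1.734 ≈ 1230 mg

1230 mg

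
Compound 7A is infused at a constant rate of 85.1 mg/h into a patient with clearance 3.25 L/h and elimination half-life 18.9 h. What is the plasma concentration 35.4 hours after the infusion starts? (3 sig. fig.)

Css = rate / CL = 85.1 / 3.25 = 26.18 mg/L
k = ln 2 / 18.9 = 0.03667 h⁻¹
C(t) = Css (1 − e^(−kt)) = 26.18 × (1 − e^(−1.298)) = 26.18 × 0.7270 ≈ 19.0 mg/L

19.0 mg/L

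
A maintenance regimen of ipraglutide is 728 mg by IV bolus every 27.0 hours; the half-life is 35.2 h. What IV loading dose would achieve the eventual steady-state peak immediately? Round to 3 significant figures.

1770 mg

k = ln 2 / 35.2 = 0.01969 h⁻¹
Accumulation ratio R = 1 / (1 − e^(−kτ)) = 1 / (1 − e^(−0.01969×27.0)) = 1 / (1 − 0.5876) = 2.425
Loading dose = maintenance dose × R = 728 × 2.425 ≈ 1770 mg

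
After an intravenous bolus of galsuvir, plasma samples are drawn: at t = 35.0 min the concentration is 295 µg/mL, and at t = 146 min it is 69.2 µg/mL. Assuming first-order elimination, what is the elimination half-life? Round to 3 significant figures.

53.1 minutes

k = ln(C₁/C₂) / (t₂ − t₁) = ln(295/69.2) / (146 − 35.0)
  = 1.450 / 111.0 = 0.01306 min⁻¹
t½ = ln 2 / k = ln 2 / 0.01306 ≈ 53.1 minutes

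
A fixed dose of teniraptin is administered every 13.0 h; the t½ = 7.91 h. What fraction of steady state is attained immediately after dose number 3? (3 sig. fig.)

k = ln 2 / 7.91 = 0.08763 h⁻¹
f_n = 1 − e^(−nkτ) = 1 − e^(−3 × 0.08763 × 13.0) = 1 − e^(−3.418) = 1 − 0.03279 ≈ 0.967

0.967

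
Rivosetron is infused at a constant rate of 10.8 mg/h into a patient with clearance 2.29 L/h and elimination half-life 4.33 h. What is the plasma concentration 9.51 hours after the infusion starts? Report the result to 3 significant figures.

Css = rate / CL = 10.8 / 2.29 = 4.716 mg/L
k = ln 2 / 4.33 = 0.1601 h⁻¹
C(t) = Css (1 − e^(−kt)) = 4.716 × (1 − e^(−1.522)) = 4.716 × 0.7818 ≈ 3.69 mg/L

3.69 mg/L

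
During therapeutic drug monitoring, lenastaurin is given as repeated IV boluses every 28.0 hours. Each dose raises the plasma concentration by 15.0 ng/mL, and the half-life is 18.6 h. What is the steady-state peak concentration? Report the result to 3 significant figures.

23.2 ng/mL

k = ln 2 / 18.6 = 0.03727 h⁻¹
Fraction remaining after one interval: e^(−kτ) = e^(−0.03727 × 28.0) = 0.3522
R = 1 / (1 − 0.3522) = 1.544
Css,max = 15.0 × 1.544 ≈ 23.2 ng/mL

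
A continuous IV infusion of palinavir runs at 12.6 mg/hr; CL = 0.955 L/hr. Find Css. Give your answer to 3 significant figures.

Css = infusion rate / CL = 12.6 / 0.955 ≈ 13.2 mg/L

13.2 mg/L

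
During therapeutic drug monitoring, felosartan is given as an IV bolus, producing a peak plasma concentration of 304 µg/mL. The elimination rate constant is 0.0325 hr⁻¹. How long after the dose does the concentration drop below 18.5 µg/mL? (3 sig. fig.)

C(t) = C₀ e^(−kt)  ⇒  t = ln(C₀/C) / k
t = ln(304/18.5) / 0.03250 = 2.799 / 0.03250 ≈ 86.1 hours

86.1 hours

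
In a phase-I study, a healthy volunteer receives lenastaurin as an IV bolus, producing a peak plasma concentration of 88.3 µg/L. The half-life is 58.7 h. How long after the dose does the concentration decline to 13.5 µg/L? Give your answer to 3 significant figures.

159 hours

k = ln 2 / 58.7 = 0.01181 h⁻¹
C(t) = C₀ e^(−kt)  ⇒  t = ln(C₀/C) / k
t = ln(88.3/13.5) / 0.01181 = 1.878 / 0.01181 ≈ 159 hours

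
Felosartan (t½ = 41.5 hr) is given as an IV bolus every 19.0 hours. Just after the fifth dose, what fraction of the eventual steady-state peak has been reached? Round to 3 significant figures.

0.795

k = ln 2 / 41.5 = 0.01670 hr⁻¹
f_n = 1 − e^(−nkτ) = 1 − e^(−5 × 0.01670 × 19.0) = 1 − e^(−1.587) = 1 − 0.2046 ≈ 0.795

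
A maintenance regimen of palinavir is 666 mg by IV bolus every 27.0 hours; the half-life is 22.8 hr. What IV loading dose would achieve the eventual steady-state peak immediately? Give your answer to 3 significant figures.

k = ln 2 / 22.8 = 0.03040 hr⁻¹
Accumulation ratio R = 1 / (1 − e^(−kτ)) = 1 / (1 − e^(−0.03040×27.0)) = 1 / (1 − 0.4401) = 1.786
Loading dose = maintenance dose × R = 666 × 1.786 ≈ 1190 mg

1190 mg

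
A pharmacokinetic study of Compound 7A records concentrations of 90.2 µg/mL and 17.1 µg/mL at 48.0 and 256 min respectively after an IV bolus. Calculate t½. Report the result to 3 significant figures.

k = ln(C₁/C₂) / (t₂ − t₁) = ln(90.2/17.1) / (256 − 48.0)
  = 1.663 / 208.0 = 0.007995 min⁻¹
t½ = ln 2 / k = ln 2 / 0.007995 ≈ 86.7 minutes

86.7 minutes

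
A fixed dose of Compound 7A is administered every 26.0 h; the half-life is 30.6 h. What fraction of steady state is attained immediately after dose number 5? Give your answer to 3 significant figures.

k = ln 2 / 30.6 = 0.02265 h⁻¹
f_n = 1 − e^(−nkτ) = 1 − e^(−5 × 0.02265 × 26.0) = 1 − e^(−2.945) = 1 − 0.05262 ≈ 0.947

0.947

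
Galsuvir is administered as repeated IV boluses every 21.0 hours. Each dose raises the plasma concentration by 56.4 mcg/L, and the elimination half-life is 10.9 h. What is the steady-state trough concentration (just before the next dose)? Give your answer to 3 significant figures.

20.1 mcg/L

k = ln 2 / 10.9 = 0.06359 h⁻¹
Fraction remaining after one interval: e^(−kτ) = e^(−0.06359 × 21.0) = 0.2630
R = 1 / (1 − 0.2630) = 1.357
Css,max = 56.4 × 1.357 = 76.53 mcg/L
Css,min = Css,max × e^(−kτ) = 76.53 × 0.2630 ≈ 20.1 mcg/L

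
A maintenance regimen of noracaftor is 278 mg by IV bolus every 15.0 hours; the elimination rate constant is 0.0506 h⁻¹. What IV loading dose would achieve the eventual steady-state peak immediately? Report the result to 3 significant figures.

523 mg

Accumulation ratio R = 1 / (1 − e^(−kτ)) = 1 / (1 − e^(−0.05060×15.0)) = 1 / (1 − 0.4681) = 1.880
Loading dose = maintenance dose × R = 278 × 1.880 ≈ 523 mg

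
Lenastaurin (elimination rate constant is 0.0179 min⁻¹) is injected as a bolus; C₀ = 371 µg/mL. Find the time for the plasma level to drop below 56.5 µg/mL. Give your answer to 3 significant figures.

C(t) = C₀ e^(−kt)  ⇒  t = ln(C₀/C) / k
t = ln(371/56.5) / 0.01790 = 1.882 / 0.01790 ≈ 105 minutes

105 minutes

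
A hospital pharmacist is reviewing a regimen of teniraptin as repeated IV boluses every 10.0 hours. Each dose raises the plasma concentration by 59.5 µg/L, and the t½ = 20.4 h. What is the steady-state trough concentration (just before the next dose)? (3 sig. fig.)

147 µg/L

k = ln 2 / 20.4 = 0.03398 h⁻¹
Fraction remaining after one interval: e^(−kτ) = e^(−0.03398 × 10.0) = 0.7119
R = 1 / (1 − 0.7119) = 3.471
Css,max = 59.5 × 3.471 = 206.5 µg/L
Css,min = Css,max × e^(−kτ) = 206.5 × 0.7119 ≈ 147 µg/L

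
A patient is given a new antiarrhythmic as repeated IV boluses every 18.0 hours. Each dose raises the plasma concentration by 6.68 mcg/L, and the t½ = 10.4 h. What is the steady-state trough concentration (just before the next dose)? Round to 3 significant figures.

k = ln 2 / 10.4 = 0.06665 h⁻¹
Fraction remaining after one interval: e^(−kτ) = e^(−0.06665 × 18.0) = 0.3013
R = 1 / (1 − 0.3013) = 1.431
Css,max = 6.68 × 1.431 = 9.560 mcg/L
Css,min = Css,max × e^(−kτ) = 9.560 × 0.3013 ≈ 2.88 mcg/L

2.88 mcg/L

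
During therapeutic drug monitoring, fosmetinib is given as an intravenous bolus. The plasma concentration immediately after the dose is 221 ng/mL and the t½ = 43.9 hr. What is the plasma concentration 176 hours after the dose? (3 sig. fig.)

13.7 ng/mL

k = ln 2 / 43.9 = 0.01579 hr⁻¹
C(t) = C₀ e^(−kt) = 221 × e^(−0.01579 × 176) = 221 × e^(−2.779) = 221 × 0.06211 ≈ 13.7 ng/mL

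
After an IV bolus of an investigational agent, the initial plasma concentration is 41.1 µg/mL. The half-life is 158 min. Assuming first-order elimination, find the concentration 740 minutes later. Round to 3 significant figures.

1.60 µg/mL

k = ln 2 / 158 = 0.004387 min⁻¹
740 min is 4.684 half-lives, so C = 41.1 × (1/2)^4.684 = 41.1 × 0.03891 ≈ 1.60 µg/mL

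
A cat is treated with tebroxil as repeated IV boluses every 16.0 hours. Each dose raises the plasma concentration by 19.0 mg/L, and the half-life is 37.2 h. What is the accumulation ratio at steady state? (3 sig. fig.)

3.88

k = ln 2 / 37.2 = 0.01863 h⁻¹
Fraction remaining after one interval: e^(−kτ) = e^(−0.01863 × 16.0) = 0.7422
R = 1 / (1 − 0.7422) = 1 / 0.2578 ≈ 3.88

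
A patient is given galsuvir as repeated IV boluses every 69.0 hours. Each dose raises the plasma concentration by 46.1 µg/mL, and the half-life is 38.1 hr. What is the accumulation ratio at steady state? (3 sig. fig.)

1.40

k = ln 2 / 38.1 = 0.01819 hr⁻¹
Fraction remaining after one interval: e^(−kτ) = e^(−0.01819 × 69.0) = 0.2850
R = 1 / (1 − 0.2850) = 1 / 0.7150 ≈ 1.40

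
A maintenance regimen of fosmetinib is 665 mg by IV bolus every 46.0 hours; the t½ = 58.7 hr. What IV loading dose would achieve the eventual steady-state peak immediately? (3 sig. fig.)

1590 mg

k = ln 2 / 58.7 = 0.01181 hr⁻¹
Accumulation ratio R = 1 / (1 − e^(−kτ)) = 1 / (1 − e^(−0.01181×46.0)) = 1 / (1 − 0.5809) = 2.386
Loading dose = maintenance dose × R = 665 × 2.386 ≈ 1590 mg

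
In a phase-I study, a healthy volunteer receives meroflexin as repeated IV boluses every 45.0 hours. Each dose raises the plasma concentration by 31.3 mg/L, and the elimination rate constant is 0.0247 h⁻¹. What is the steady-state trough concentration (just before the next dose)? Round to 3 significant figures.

15.4 mg/L

Fraction remaining after one interval: e^(−kτ) = e^(−0.02470 × 45.0) = 0.3291
R = 1 / (1 − 0.3291) = 1.490
Css,max = 31.3 × 1.490 = 46.65 mg/L
Css,min = Css,max × e^(−kτ) = 46.65 × 0.3291 ≈ 15.4 mg/L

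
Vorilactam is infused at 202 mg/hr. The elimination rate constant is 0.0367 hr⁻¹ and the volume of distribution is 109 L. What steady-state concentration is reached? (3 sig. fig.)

50.5 µg/mL

CL = k · V = 0.0367 × 109 = 4.000 L/hr
Css = rate / CL = 202 / 4.000 ≈ 50.5 µg/mL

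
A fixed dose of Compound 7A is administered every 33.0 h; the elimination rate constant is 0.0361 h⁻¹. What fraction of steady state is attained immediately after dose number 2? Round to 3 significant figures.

f_n = 1 − e^(−nkτ) = 1 − e^(−2 × 0.03610 × 33.0) = 1 − e^(−2.383) = 1 − 0.09231 ≈ 0.908

0.908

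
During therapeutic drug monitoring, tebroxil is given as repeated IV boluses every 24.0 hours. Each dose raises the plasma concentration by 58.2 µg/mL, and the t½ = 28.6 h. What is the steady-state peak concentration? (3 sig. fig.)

132 µg/mL

k = ln 2 / 28.6 = 0.02424 h⁻¹
Fraction remaining after one interval: e^(−kτ) = e^(−0.02424 × 24.0) = 0.5590
R = 1 / (1 − 0.5590) = 2.267
Css,max = 58.2 × 2.267 ≈ 132 µg/mL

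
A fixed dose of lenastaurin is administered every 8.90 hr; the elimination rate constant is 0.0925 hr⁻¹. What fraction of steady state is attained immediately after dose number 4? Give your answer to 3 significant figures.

0.963

f_n = 1 − e^(−nkτ) = 1 − e^(−4 × 0.09250 × 8.90) = 1 − e^(−3.293) = 1 − 0.03714 ≈ 0.963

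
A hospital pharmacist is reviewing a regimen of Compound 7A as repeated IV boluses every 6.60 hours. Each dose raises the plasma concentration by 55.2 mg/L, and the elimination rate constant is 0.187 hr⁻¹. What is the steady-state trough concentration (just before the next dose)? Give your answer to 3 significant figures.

Fraction remaining after one interval: e^(−kτ) = e^(−0.1870 × 6.60) = 0.2911
R = 1 / (1 − 0.2911) = 1.411
Css,max = 55.2 × 1.411 = 77.86 mg/L
Css,min = Css,max × e^(−kτ) = 77.86 × 0.2911 ≈ 22.7 mg/L

22.7 mg/L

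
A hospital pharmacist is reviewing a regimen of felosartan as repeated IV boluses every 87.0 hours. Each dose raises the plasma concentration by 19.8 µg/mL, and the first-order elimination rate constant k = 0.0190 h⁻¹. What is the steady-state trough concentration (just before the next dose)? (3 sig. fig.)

Fraction remaining after one interval: e^(−kτ) = e^(−0.01900 × 87.0) = 0.1915
R = 1 / (1 − 0.1915) = 1.237
Css,max = 19.8 × 1.237 = 24.49 µg/mL
Css,min = Css,max × e^(−kτ) = 24.49 × 0.1915 ≈ 4.69 µg/mL

4.69 µg/mL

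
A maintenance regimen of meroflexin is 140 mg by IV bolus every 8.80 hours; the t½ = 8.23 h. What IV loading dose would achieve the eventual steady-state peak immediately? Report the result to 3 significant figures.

k = ln 2 / 8.23 = 0.08422 h⁻¹
Accumulation ratio R = 1 / (1 − e^(−kτ)) = 1 / (1 − e^(−0.08422×8.80)) = 1 / (1 − 0.4766) = 1.910
Loading dose = maintenance dose × R = 140 × 1.910 ≈ 267 mg

267 mg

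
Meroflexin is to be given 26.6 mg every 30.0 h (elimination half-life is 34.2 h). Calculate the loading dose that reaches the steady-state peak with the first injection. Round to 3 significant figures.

58.4 mg

k = ln 2 / 34.2 = 0.02027 h⁻¹
Accumulation ratio R = 1 / (1 − e^(−kτ)) = 1 / (1 − e^(−0.02027×30.0)) = 1 / (1 − 0.5444) = 2.195
Loading dose = maintenance dose × R = 26.6 × 2.195 ≈ 58.4 mg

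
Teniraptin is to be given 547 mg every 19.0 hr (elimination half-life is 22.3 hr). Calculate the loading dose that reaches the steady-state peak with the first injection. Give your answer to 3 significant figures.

k = ln 2 / 22.3 = 0.03108 hr⁻¹
Accumulation ratio R = 1 / (1 − e^(−kτ)) = 1 / (1 − e^(−0.03108×19.0)) = 1 / (1 − 0.5540) = 2.242
Loading dose = maintenance dose × R = 547 × 2.242 ≈ 1230 mg

1230 mg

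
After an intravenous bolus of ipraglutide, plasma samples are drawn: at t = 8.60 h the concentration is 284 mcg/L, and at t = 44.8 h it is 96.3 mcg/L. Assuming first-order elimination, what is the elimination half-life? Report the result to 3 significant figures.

k = ln(C₁/C₂) / (t₂ − t₁) = ln(284/96.3) / (44.8 − 8.60)
  = 1.082 / 36.20 = 0.02988 h⁻¹
t½ = ln 2 / k = ln 2 / 0.02988 ≈ 23.2 hours

23.2 hours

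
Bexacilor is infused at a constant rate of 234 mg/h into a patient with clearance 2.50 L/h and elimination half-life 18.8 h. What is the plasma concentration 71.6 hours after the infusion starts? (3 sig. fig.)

86.9 µg/mL

Css = rate / CL = 234 / 2.50 = 93.60 µg/mL
k = ln 2 / 18.8 = 0.03687 h⁻¹
C(t) = Css (1 − e^(−kt)) = 93.60 × (1 − e^(−2.640)) = 93.60 × 0.9286 ≈ 86.9 µg/mL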